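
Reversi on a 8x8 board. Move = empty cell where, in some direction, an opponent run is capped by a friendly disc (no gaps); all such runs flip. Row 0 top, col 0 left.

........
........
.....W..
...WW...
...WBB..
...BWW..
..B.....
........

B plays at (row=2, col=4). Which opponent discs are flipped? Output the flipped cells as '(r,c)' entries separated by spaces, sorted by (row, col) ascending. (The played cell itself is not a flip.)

Answer: (3,4)

Derivation:
Dir NW: first cell '.' (not opp) -> no flip
Dir N: first cell '.' (not opp) -> no flip
Dir NE: first cell '.' (not opp) -> no flip
Dir W: first cell '.' (not opp) -> no flip
Dir E: opp run (2,5), next='.' -> no flip
Dir SW: opp run (3,3), next='.' -> no flip
Dir S: opp run (3,4) capped by B -> flip
Dir SE: first cell '.' (not opp) -> no flip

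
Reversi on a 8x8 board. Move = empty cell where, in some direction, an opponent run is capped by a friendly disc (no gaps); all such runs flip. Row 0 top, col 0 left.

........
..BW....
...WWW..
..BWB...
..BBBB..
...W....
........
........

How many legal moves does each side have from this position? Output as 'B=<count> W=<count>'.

-- B to move --
(0,2): no bracket -> illegal
(0,3): flips 3 -> legal
(0,4): no bracket -> illegal
(1,4): flips 3 -> legal
(1,5): flips 2 -> legal
(1,6): flips 1 -> legal
(2,2): flips 1 -> legal
(2,6): no bracket -> illegal
(3,5): no bracket -> illegal
(3,6): no bracket -> illegal
(5,2): no bracket -> illegal
(5,4): no bracket -> illegal
(6,2): flips 1 -> legal
(6,3): flips 1 -> legal
(6,4): flips 1 -> legal
B mobility = 8
-- W to move --
(0,1): flips 1 -> legal
(0,2): no bracket -> illegal
(0,3): no bracket -> illegal
(1,1): flips 1 -> legal
(2,1): no bracket -> illegal
(2,2): no bracket -> illegal
(3,1): flips 2 -> legal
(3,5): flips 2 -> legal
(3,6): no bracket -> illegal
(4,1): flips 1 -> legal
(4,6): no bracket -> illegal
(5,1): flips 1 -> legal
(5,2): flips 2 -> legal
(5,4): flips 2 -> legal
(5,5): flips 1 -> legal
(5,6): flips 2 -> legal
W mobility = 10

Answer: B=8 W=10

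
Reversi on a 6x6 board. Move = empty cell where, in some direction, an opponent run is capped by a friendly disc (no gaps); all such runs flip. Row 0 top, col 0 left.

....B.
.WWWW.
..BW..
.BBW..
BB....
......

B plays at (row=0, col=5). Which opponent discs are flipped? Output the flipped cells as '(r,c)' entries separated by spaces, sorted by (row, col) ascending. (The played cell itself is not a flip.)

Dir NW: edge -> no flip
Dir N: edge -> no flip
Dir NE: edge -> no flip
Dir W: first cell 'B' (not opp) -> no flip
Dir E: edge -> no flip
Dir SW: opp run (1,4) (2,3) capped by B -> flip
Dir S: first cell '.' (not opp) -> no flip
Dir SE: edge -> no flip

Answer: (1,4) (2,3)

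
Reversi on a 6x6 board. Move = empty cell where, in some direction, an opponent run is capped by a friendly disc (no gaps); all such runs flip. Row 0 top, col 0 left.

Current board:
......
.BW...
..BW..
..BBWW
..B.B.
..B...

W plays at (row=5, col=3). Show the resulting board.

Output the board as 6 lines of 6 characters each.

Place W at (5,3); scan 8 dirs for brackets.
Dir NW: opp run (4,2), next='.' -> no flip
Dir N: first cell '.' (not opp) -> no flip
Dir NE: opp run (4,4) capped by W -> flip
Dir W: opp run (5,2), next='.' -> no flip
Dir E: first cell '.' (not opp) -> no flip
Dir SW: edge -> no flip
Dir S: edge -> no flip
Dir SE: edge -> no flip
All flips: (4,4)

Answer: ......
.BW...
..BW..
..BBWW
..B.W.
..BW..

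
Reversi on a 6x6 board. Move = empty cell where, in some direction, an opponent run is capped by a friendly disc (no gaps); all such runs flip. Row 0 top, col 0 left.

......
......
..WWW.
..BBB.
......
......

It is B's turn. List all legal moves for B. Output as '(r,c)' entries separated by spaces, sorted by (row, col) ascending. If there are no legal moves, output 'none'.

Answer: (1,1) (1,2) (1,3) (1,4) (1,5)

Derivation:
(1,1): flips 1 -> legal
(1,2): flips 2 -> legal
(1,3): flips 1 -> legal
(1,4): flips 2 -> legal
(1,5): flips 1 -> legal
(2,1): no bracket -> illegal
(2,5): no bracket -> illegal
(3,1): no bracket -> illegal
(3,5): no bracket -> illegal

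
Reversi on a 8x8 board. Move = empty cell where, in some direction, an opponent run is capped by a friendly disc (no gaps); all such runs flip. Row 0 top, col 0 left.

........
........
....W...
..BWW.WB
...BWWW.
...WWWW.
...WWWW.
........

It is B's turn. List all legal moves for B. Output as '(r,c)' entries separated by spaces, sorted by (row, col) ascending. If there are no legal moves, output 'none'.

(1,3): no bracket -> illegal
(1,4): no bracket -> illegal
(1,5): no bracket -> illegal
(2,2): no bracket -> illegal
(2,3): flips 1 -> legal
(2,5): flips 1 -> legal
(2,6): no bracket -> illegal
(2,7): no bracket -> illegal
(3,5): flips 3 -> legal
(4,2): no bracket -> illegal
(4,7): flips 3 -> legal
(5,2): no bracket -> illegal
(5,7): no bracket -> illegal
(6,2): no bracket -> illegal
(6,7): no bracket -> illegal
(7,2): no bracket -> illegal
(7,3): flips 5 -> legal
(7,4): no bracket -> illegal
(7,5): no bracket -> illegal
(7,6): flips 2 -> legal
(7,7): no bracket -> illegal

Answer: (2,3) (2,5) (3,5) (4,7) (7,3) (7,6)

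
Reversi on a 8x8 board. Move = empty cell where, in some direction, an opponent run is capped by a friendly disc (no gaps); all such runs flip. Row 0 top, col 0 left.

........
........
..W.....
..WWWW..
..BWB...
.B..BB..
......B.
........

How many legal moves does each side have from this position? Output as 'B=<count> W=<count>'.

Answer: B=5 W=8

Derivation:
-- B to move --
(1,1): flips 2 -> legal
(1,2): flips 2 -> legal
(1,3): no bracket -> illegal
(2,1): flips 2 -> legal
(2,3): no bracket -> illegal
(2,4): flips 2 -> legal
(2,5): no bracket -> illegal
(2,6): flips 1 -> legal
(3,1): no bracket -> illegal
(3,6): no bracket -> illegal
(4,1): no bracket -> illegal
(4,5): no bracket -> illegal
(4,6): no bracket -> illegal
(5,2): no bracket -> illegal
(5,3): no bracket -> illegal
B mobility = 5
-- W to move --
(3,1): no bracket -> illegal
(4,0): no bracket -> illegal
(4,1): flips 1 -> legal
(4,5): flips 1 -> legal
(4,6): no bracket -> illegal
(5,0): no bracket -> illegal
(5,2): flips 1 -> legal
(5,3): flips 1 -> legal
(5,6): no bracket -> illegal
(5,7): no bracket -> illegal
(6,0): flips 2 -> legal
(6,1): no bracket -> illegal
(6,2): no bracket -> illegal
(6,3): no bracket -> illegal
(6,4): flips 2 -> legal
(6,5): flips 1 -> legal
(6,7): no bracket -> illegal
(7,5): no bracket -> illegal
(7,6): no bracket -> illegal
(7,7): flips 3 -> legal
W mobility = 8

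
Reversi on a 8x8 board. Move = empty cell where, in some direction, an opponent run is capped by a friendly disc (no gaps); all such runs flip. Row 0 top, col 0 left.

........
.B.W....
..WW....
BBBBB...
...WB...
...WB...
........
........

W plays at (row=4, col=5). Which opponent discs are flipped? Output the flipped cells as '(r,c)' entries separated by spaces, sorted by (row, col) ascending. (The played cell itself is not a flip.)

Answer: (3,4) (4,4)

Derivation:
Dir NW: opp run (3,4) capped by W -> flip
Dir N: first cell '.' (not opp) -> no flip
Dir NE: first cell '.' (not opp) -> no flip
Dir W: opp run (4,4) capped by W -> flip
Dir E: first cell '.' (not opp) -> no flip
Dir SW: opp run (5,4), next='.' -> no flip
Dir S: first cell '.' (not opp) -> no flip
Dir SE: first cell '.' (not opp) -> no flip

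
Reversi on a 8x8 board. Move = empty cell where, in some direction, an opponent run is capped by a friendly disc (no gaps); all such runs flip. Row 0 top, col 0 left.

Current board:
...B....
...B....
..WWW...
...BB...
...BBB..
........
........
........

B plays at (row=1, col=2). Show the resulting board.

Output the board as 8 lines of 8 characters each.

Place B at (1,2); scan 8 dirs for brackets.
Dir NW: first cell '.' (not opp) -> no flip
Dir N: first cell '.' (not opp) -> no flip
Dir NE: first cell 'B' (not opp) -> no flip
Dir W: first cell '.' (not opp) -> no flip
Dir E: first cell 'B' (not opp) -> no flip
Dir SW: first cell '.' (not opp) -> no flip
Dir S: opp run (2,2), next='.' -> no flip
Dir SE: opp run (2,3) capped by B -> flip
All flips: (2,3)

Answer: ...B....
..BB....
..WBW...
...BB...
...BBB..
........
........
........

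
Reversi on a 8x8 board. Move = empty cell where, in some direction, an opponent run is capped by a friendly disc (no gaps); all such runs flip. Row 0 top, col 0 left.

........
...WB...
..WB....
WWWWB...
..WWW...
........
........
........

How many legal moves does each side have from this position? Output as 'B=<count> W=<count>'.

-- B to move --
(0,2): no bracket -> illegal
(0,3): flips 1 -> legal
(0,4): no bracket -> illegal
(1,1): no bracket -> illegal
(1,2): flips 1 -> legal
(2,0): no bracket -> illegal
(2,1): flips 1 -> legal
(2,4): no bracket -> illegal
(3,5): no bracket -> illegal
(4,0): no bracket -> illegal
(4,1): flips 1 -> legal
(4,5): no bracket -> illegal
(5,1): no bracket -> illegal
(5,2): flips 1 -> legal
(5,3): flips 2 -> legal
(5,4): flips 1 -> legal
(5,5): no bracket -> illegal
B mobility = 7
-- W to move --
(0,3): no bracket -> illegal
(0,4): no bracket -> illegal
(0,5): flips 2 -> legal
(1,2): no bracket -> illegal
(1,5): flips 1 -> legal
(2,4): flips 2 -> legal
(2,5): flips 1 -> legal
(3,5): flips 1 -> legal
(4,5): no bracket -> illegal
W mobility = 5

Answer: B=7 W=5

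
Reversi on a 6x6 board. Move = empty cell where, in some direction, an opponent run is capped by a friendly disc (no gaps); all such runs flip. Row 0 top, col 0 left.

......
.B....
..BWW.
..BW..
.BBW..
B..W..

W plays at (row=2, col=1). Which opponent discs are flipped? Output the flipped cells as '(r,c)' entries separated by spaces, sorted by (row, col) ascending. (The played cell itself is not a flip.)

Dir NW: first cell '.' (not opp) -> no flip
Dir N: opp run (1,1), next='.' -> no flip
Dir NE: first cell '.' (not opp) -> no flip
Dir W: first cell '.' (not opp) -> no flip
Dir E: opp run (2,2) capped by W -> flip
Dir SW: first cell '.' (not opp) -> no flip
Dir S: first cell '.' (not opp) -> no flip
Dir SE: opp run (3,2) capped by W -> flip

Answer: (2,2) (3,2)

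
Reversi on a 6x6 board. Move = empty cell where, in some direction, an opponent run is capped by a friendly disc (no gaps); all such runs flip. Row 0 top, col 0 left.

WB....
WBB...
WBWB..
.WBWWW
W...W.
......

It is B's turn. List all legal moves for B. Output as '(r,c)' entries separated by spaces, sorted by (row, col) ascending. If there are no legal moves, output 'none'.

(1,3): no bracket -> illegal
(2,4): no bracket -> illegal
(2,5): no bracket -> illegal
(3,0): flips 1 -> legal
(4,1): flips 1 -> legal
(4,2): no bracket -> illegal
(4,3): flips 1 -> legal
(4,5): flips 1 -> legal
(5,0): no bracket -> illegal
(5,1): no bracket -> illegal
(5,3): no bracket -> illegal
(5,4): no bracket -> illegal
(5,5): flips 3 -> legal

Answer: (3,0) (4,1) (4,3) (4,5) (5,5)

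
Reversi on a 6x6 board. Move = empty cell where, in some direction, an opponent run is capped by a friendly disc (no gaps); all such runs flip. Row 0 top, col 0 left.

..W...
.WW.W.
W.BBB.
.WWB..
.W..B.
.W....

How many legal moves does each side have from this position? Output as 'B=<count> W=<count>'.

-- B to move --
(0,0): flips 1 -> legal
(0,1): flips 1 -> legal
(0,3): no bracket -> illegal
(0,4): flips 1 -> legal
(0,5): flips 1 -> legal
(1,0): no bracket -> illegal
(1,3): no bracket -> illegal
(1,5): no bracket -> illegal
(2,1): no bracket -> illegal
(2,5): no bracket -> illegal
(3,0): flips 2 -> legal
(4,0): flips 1 -> legal
(4,2): flips 1 -> legal
(4,3): no bracket -> illegal
(5,0): flips 2 -> legal
(5,2): no bracket -> illegal
B mobility = 8
-- W to move --
(1,3): flips 1 -> legal
(1,5): no bracket -> illegal
(2,1): no bracket -> illegal
(2,5): no bracket -> illegal
(3,4): flips 3 -> legal
(3,5): no bracket -> illegal
(4,2): no bracket -> illegal
(4,3): no bracket -> illegal
(4,5): no bracket -> illegal
(5,3): no bracket -> illegal
(5,4): no bracket -> illegal
(5,5): flips 3 -> legal
W mobility = 3

Answer: B=8 W=3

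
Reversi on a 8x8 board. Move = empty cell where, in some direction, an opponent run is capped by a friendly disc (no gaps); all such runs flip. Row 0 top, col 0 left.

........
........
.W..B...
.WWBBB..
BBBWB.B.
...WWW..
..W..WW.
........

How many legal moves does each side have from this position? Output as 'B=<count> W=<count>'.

Answer: B=10 W=11

Derivation:
-- B to move --
(1,0): no bracket -> illegal
(1,1): flips 2 -> legal
(1,2): no bracket -> illegal
(2,0): flips 1 -> legal
(2,2): flips 2 -> legal
(2,3): flips 1 -> legal
(3,0): flips 2 -> legal
(4,5): no bracket -> illegal
(5,1): no bracket -> illegal
(5,2): flips 1 -> legal
(5,6): no bracket -> illegal
(5,7): no bracket -> illegal
(6,1): no bracket -> illegal
(6,3): flips 2 -> legal
(6,4): flips 3 -> legal
(6,7): no bracket -> illegal
(7,1): flips 2 -> legal
(7,2): no bracket -> illegal
(7,3): no bracket -> illegal
(7,4): no bracket -> illegal
(7,5): no bracket -> illegal
(7,6): no bracket -> illegal
(7,7): flips 2 -> legal
B mobility = 10
-- W to move --
(1,3): no bracket -> illegal
(1,4): flips 3 -> legal
(1,5): no bracket -> illegal
(2,2): flips 2 -> legal
(2,3): flips 1 -> legal
(2,5): flips 1 -> legal
(2,6): flips 2 -> legal
(3,0): no bracket -> illegal
(3,6): flips 3 -> legal
(3,7): flips 1 -> legal
(4,5): flips 1 -> legal
(4,7): no bracket -> illegal
(5,0): flips 1 -> legal
(5,1): flips 1 -> legal
(5,2): flips 1 -> legal
(5,6): no bracket -> illegal
(5,7): no bracket -> illegal
W mobility = 11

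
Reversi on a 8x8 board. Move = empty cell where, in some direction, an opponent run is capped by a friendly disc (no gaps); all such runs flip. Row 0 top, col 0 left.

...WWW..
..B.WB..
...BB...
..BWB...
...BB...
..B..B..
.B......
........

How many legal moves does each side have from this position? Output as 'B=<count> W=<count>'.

-- B to move --
(0,2): no bracket -> illegal
(0,6): no bracket -> illegal
(1,3): flips 1 -> legal
(1,6): no bracket -> illegal
(2,2): flips 1 -> legal
(2,5): no bracket -> illegal
(4,2): flips 1 -> legal
B mobility = 3
-- W to move --
(0,1): no bracket -> illegal
(0,2): no bracket -> illegal
(0,6): flips 2 -> legal
(1,1): no bracket -> illegal
(1,3): flips 1 -> legal
(1,6): flips 1 -> legal
(2,1): flips 1 -> legal
(2,2): no bracket -> illegal
(2,5): flips 1 -> legal
(2,6): flips 1 -> legal
(3,1): flips 1 -> legal
(3,5): flips 1 -> legal
(4,1): flips 2 -> legal
(4,2): no bracket -> illegal
(4,5): no bracket -> illegal
(4,6): no bracket -> illegal
(5,0): no bracket -> illegal
(5,1): no bracket -> illegal
(5,3): flips 1 -> legal
(5,4): flips 3 -> legal
(5,6): no bracket -> illegal
(6,0): no bracket -> illegal
(6,2): no bracket -> illegal
(6,3): no bracket -> illegal
(6,4): no bracket -> illegal
(6,5): no bracket -> illegal
(6,6): flips 2 -> legal
(7,0): no bracket -> illegal
(7,1): no bracket -> illegal
(7,2): no bracket -> illegal
W mobility = 12

Answer: B=3 W=12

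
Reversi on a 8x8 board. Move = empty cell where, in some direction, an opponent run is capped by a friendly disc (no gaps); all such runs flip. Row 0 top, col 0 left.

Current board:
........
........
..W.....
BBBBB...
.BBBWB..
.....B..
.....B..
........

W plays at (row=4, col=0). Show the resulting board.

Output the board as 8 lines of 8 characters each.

Place W at (4,0); scan 8 dirs for brackets.
Dir NW: edge -> no flip
Dir N: opp run (3,0), next='.' -> no flip
Dir NE: opp run (3,1) capped by W -> flip
Dir W: edge -> no flip
Dir E: opp run (4,1) (4,2) (4,3) capped by W -> flip
Dir SW: edge -> no flip
Dir S: first cell '.' (not opp) -> no flip
Dir SE: first cell '.' (not opp) -> no flip
All flips: (3,1) (4,1) (4,2) (4,3)

Answer: ........
........
..W.....
BWBBB...
WWWWWB..
.....B..
.....B..
........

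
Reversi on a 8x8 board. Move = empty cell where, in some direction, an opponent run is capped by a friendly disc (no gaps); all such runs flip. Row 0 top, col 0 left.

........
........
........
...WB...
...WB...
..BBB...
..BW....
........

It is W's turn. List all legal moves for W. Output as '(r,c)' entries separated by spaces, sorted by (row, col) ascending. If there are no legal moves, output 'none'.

(2,3): no bracket -> illegal
(2,4): no bracket -> illegal
(2,5): flips 1 -> legal
(3,5): flips 1 -> legal
(4,1): flips 1 -> legal
(4,2): no bracket -> illegal
(4,5): flips 2 -> legal
(5,1): no bracket -> illegal
(5,5): flips 1 -> legal
(6,1): flips 2 -> legal
(6,4): no bracket -> illegal
(6,5): flips 1 -> legal
(7,1): no bracket -> illegal
(7,2): no bracket -> illegal
(7,3): no bracket -> illegal

Answer: (2,5) (3,5) (4,1) (4,5) (5,5) (6,1) (6,5)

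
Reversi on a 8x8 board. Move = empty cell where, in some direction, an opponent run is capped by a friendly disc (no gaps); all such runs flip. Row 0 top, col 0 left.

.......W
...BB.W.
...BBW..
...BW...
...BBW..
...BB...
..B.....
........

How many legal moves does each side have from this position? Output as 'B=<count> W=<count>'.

Answer: B=5 W=9

Derivation:
-- B to move --
(0,5): no bracket -> illegal
(0,6): no bracket -> illegal
(1,5): no bracket -> illegal
(1,7): no bracket -> illegal
(2,6): flips 1 -> legal
(2,7): no bracket -> illegal
(3,5): flips 1 -> legal
(3,6): flips 2 -> legal
(4,6): flips 1 -> legal
(5,5): no bracket -> illegal
(5,6): flips 2 -> legal
B mobility = 5
-- W to move --
(0,2): no bracket -> illegal
(0,3): flips 1 -> legal
(0,4): flips 2 -> legal
(0,5): no bracket -> illegal
(1,2): flips 1 -> legal
(1,5): no bracket -> illegal
(2,2): flips 2 -> legal
(3,2): flips 1 -> legal
(3,5): no bracket -> illegal
(4,2): flips 2 -> legal
(5,1): no bracket -> illegal
(5,2): flips 1 -> legal
(5,5): no bracket -> illegal
(6,1): no bracket -> illegal
(6,3): flips 1 -> legal
(6,4): flips 2 -> legal
(6,5): no bracket -> illegal
(7,1): no bracket -> illegal
(7,2): no bracket -> illegal
(7,3): no bracket -> illegal
W mobility = 9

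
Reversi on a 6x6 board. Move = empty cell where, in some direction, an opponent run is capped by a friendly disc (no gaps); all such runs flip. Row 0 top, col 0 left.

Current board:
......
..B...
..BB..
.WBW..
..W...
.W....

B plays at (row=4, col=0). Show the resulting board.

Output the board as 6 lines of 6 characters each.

Place B at (4,0); scan 8 dirs for brackets.
Dir NW: edge -> no flip
Dir N: first cell '.' (not opp) -> no flip
Dir NE: opp run (3,1) capped by B -> flip
Dir W: edge -> no flip
Dir E: first cell '.' (not opp) -> no flip
Dir SW: edge -> no flip
Dir S: first cell '.' (not opp) -> no flip
Dir SE: opp run (5,1), next=edge -> no flip
All flips: (3,1)

Answer: ......
..B...
..BB..
.BBW..
B.W...
.W....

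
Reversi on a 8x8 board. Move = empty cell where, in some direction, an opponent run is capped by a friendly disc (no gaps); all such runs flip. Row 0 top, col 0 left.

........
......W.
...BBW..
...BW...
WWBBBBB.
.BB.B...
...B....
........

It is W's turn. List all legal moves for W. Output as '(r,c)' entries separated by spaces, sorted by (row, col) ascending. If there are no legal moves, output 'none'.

Answer: (1,2) (1,4) (2,2) (3,2) (4,7) (5,6) (6,1) (6,2) (6,4) (7,4)

Derivation:
(1,2): flips 1 -> legal
(1,3): no bracket -> illegal
(1,4): flips 1 -> legal
(1,5): no bracket -> illegal
(2,2): flips 2 -> legal
(3,1): no bracket -> illegal
(3,2): flips 1 -> legal
(3,5): no bracket -> illegal
(3,6): no bracket -> illegal
(3,7): no bracket -> illegal
(4,7): flips 5 -> legal
(5,0): no bracket -> illegal
(5,3): no bracket -> illegal
(5,5): no bracket -> illegal
(5,6): flips 1 -> legal
(5,7): no bracket -> illegal
(6,0): no bracket -> illegal
(6,1): flips 3 -> legal
(6,2): flips 1 -> legal
(6,4): flips 2 -> legal
(6,5): no bracket -> illegal
(7,2): no bracket -> illegal
(7,3): no bracket -> illegal
(7,4): flips 2 -> legal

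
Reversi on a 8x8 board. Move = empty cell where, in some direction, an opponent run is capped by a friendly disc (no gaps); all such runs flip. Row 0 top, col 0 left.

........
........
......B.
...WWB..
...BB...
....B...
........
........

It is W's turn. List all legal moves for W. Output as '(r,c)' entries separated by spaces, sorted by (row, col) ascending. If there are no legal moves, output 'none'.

(1,5): no bracket -> illegal
(1,6): no bracket -> illegal
(1,7): no bracket -> illegal
(2,4): no bracket -> illegal
(2,5): no bracket -> illegal
(2,7): no bracket -> illegal
(3,2): no bracket -> illegal
(3,6): flips 1 -> legal
(3,7): no bracket -> illegal
(4,2): no bracket -> illegal
(4,5): no bracket -> illegal
(4,6): no bracket -> illegal
(5,2): flips 1 -> legal
(5,3): flips 1 -> legal
(5,5): flips 1 -> legal
(6,3): no bracket -> illegal
(6,4): flips 2 -> legal
(6,5): no bracket -> illegal

Answer: (3,6) (5,2) (5,3) (5,5) (6,4)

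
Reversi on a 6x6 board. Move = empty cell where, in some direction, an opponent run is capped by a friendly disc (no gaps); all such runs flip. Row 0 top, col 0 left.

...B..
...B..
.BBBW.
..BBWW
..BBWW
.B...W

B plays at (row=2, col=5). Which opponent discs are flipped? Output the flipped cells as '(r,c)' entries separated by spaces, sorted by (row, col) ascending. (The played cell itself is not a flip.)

Answer: (2,4) (3,4)

Derivation:
Dir NW: first cell '.' (not opp) -> no flip
Dir N: first cell '.' (not opp) -> no flip
Dir NE: edge -> no flip
Dir W: opp run (2,4) capped by B -> flip
Dir E: edge -> no flip
Dir SW: opp run (3,4) capped by B -> flip
Dir S: opp run (3,5) (4,5) (5,5), next=edge -> no flip
Dir SE: edge -> no flip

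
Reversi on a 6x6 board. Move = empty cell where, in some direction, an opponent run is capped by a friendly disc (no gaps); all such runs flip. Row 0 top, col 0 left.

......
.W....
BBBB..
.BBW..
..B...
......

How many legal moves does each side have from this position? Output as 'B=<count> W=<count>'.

-- B to move --
(0,0): flips 1 -> legal
(0,1): flips 1 -> legal
(0,2): flips 1 -> legal
(1,0): no bracket -> illegal
(1,2): no bracket -> illegal
(2,4): flips 1 -> legal
(3,4): flips 1 -> legal
(4,3): flips 1 -> legal
(4,4): flips 1 -> legal
B mobility = 7
-- W to move --
(1,0): no bracket -> illegal
(1,2): no bracket -> illegal
(1,3): flips 1 -> legal
(1,4): no bracket -> illegal
(2,4): no bracket -> illegal
(3,0): flips 2 -> legal
(3,4): no bracket -> illegal
(4,0): no bracket -> illegal
(4,1): flips 2 -> legal
(4,3): no bracket -> illegal
(5,1): flips 1 -> legal
(5,2): no bracket -> illegal
(5,3): no bracket -> illegal
W mobility = 4

Answer: B=7 W=4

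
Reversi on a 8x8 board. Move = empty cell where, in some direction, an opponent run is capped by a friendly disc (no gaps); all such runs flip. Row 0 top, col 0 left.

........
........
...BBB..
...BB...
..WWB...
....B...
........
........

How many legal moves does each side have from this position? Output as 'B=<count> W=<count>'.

-- B to move --
(3,1): no bracket -> illegal
(3,2): flips 1 -> legal
(4,1): flips 2 -> legal
(5,1): flips 1 -> legal
(5,2): flips 1 -> legal
(5,3): flips 1 -> legal
B mobility = 5
-- W to move --
(1,2): no bracket -> illegal
(1,3): flips 2 -> legal
(1,4): no bracket -> illegal
(1,5): flips 2 -> legal
(1,6): flips 2 -> legal
(2,2): no bracket -> illegal
(2,6): no bracket -> illegal
(3,2): no bracket -> illegal
(3,5): no bracket -> illegal
(3,6): no bracket -> illegal
(4,5): flips 1 -> legal
(5,3): no bracket -> illegal
(5,5): no bracket -> illegal
(6,3): no bracket -> illegal
(6,4): no bracket -> illegal
(6,5): flips 1 -> legal
W mobility = 5

Answer: B=5 W=5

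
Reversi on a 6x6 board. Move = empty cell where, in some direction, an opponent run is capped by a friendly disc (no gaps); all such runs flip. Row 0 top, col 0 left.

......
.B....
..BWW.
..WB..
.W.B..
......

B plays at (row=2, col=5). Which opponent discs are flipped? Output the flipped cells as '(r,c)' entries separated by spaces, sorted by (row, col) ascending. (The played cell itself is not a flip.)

Answer: (2,3) (2,4)

Derivation:
Dir NW: first cell '.' (not opp) -> no flip
Dir N: first cell '.' (not opp) -> no flip
Dir NE: edge -> no flip
Dir W: opp run (2,4) (2,3) capped by B -> flip
Dir E: edge -> no flip
Dir SW: first cell '.' (not opp) -> no flip
Dir S: first cell '.' (not opp) -> no flip
Dir SE: edge -> no flip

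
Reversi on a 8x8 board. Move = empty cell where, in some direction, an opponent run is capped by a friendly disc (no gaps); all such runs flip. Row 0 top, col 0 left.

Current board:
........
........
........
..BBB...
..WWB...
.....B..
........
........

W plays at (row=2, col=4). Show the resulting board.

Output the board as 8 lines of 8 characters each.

Answer: ........
........
....W...
..BWB...
..WWB...
.....B..
........
........

Derivation:
Place W at (2,4); scan 8 dirs for brackets.
Dir NW: first cell '.' (not opp) -> no flip
Dir N: first cell '.' (not opp) -> no flip
Dir NE: first cell '.' (not opp) -> no flip
Dir W: first cell '.' (not opp) -> no flip
Dir E: first cell '.' (not opp) -> no flip
Dir SW: opp run (3,3) capped by W -> flip
Dir S: opp run (3,4) (4,4), next='.' -> no flip
Dir SE: first cell '.' (not opp) -> no flip
All flips: (3,3)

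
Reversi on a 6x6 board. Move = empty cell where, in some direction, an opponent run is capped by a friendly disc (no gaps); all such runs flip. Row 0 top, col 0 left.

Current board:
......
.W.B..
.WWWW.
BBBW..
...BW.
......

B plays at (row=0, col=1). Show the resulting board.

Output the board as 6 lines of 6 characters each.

Place B at (0,1); scan 8 dirs for brackets.
Dir NW: edge -> no flip
Dir N: edge -> no flip
Dir NE: edge -> no flip
Dir W: first cell '.' (not opp) -> no flip
Dir E: first cell '.' (not opp) -> no flip
Dir SW: first cell '.' (not opp) -> no flip
Dir S: opp run (1,1) (2,1) capped by B -> flip
Dir SE: first cell '.' (not opp) -> no flip
All flips: (1,1) (2,1)

Answer: .B....
.B.B..
.BWWW.
BBBW..
...BW.
......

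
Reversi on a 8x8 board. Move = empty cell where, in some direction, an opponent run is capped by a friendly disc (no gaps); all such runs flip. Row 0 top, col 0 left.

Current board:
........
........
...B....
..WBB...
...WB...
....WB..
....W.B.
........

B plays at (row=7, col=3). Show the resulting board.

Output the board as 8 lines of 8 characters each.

Answer: ........
........
...B....
..WBB...
...WB...
....WB..
....B.B.
...B....

Derivation:
Place B at (7,3); scan 8 dirs for brackets.
Dir NW: first cell '.' (not opp) -> no flip
Dir N: first cell '.' (not opp) -> no flip
Dir NE: opp run (6,4) capped by B -> flip
Dir W: first cell '.' (not opp) -> no flip
Dir E: first cell '.' (not opp) -> no flip
Dir SW: edge -> no flip
Dir S: edge -> no flip
Dir SE: edge -> no flip
All flips: (6,4)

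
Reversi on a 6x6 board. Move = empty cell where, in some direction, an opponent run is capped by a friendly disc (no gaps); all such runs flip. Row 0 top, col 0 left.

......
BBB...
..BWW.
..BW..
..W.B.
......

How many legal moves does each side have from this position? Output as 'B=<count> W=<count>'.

Answer: B=4 W=7

Derivation:
-- B to move --
(1,3): no bracket -> illegal
(1,4): flips 1 -> legal
(1,5): no bracket -> illegal
(2,5): flips 2 -> legal
(3,1): no bracket -> illegal
(3,4): flips 2 -> legal
(3,5): no bracket -> illegal
(4,1): no bracket -> illegal
(4,3): no bracket -> illegal
(5,1): no bracket -> illegal
(5,2): flips 1 -> legal
(5,3): no bracket -> illegal
B mobility = 4
-- W to move --
(0,0): flips 2 -> legal
(0,1): flips 1 -> legal
(0,2): flips 3 -> legal
(0,3): no bracket -> illegal
(1,3): no bracket -> illegal
(2,0): no bracket -> illegal
(2,1): flips 1 -> legal
(3,1): flips 1 -> legal
(3,4): no bracket -> illegal
(3,5): no bracket -> illegal
(4,1): flips 1 -> legal
(4,3): no bracket -> illegal
(4,5): no bracket -> illegal
(5,3): no bracket -> illegal
(5,4): no bracket -> illegal
(5,5): flips 1 -> legal
W mobility = 7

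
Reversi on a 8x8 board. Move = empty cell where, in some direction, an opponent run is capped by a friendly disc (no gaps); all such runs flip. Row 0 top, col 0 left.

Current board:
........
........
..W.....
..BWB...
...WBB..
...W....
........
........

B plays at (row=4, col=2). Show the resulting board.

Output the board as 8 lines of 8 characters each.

Answer: ........
........
..W.....
..BWB...
..BBBB..
...W....
........
........

Derivation:
Place B at (4,2); scan 8 dirs for brackets.
Dir NW: first cell '.' (not opp) -> no flip
Dir N: first cell 'B' (not opp) -> no flip
Dir NE: opp run (3,3), next='.' -> no flip
Dir W: first cell '.' (not opp) -> no flip
Dir E: opp run (4,3) capped by B -> flip
Dir SW: first cell '.' (not opp) -> no flip
Dir S: first cell '.' (not opp) -> no flip
Dir SE: opp run (5,3), next='.' -> no flip
All flips: (4,3)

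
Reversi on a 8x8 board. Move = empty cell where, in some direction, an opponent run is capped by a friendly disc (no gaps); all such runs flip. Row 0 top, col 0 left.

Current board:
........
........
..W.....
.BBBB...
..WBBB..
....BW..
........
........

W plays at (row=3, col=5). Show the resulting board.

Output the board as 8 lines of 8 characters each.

Place W at (3,5); scan 8 dirs for brackets.
Dir NW: first cell '.' (not opp) -> no flip
Dir N: first cell '.' (not opp) -> no flip
Dir NE: first cell '.' (not opp) -> no flip
Dir W: opp run (3,4) (3,3) (3,2) (3,1), next='.' -> no flip
Dir E: first cell '.' (not opp) -> no flip
Dir SW: opp run (4,4), next='.' -> no flip
Dir S: opp run (4,5) capped by W -> flip
Dir SE: first cell '.' (not opp) -> no flip
All flips: (4,5)

Answer: ........
........
..W.....
.BBBBW..
..WBBW..
....BW..
........
........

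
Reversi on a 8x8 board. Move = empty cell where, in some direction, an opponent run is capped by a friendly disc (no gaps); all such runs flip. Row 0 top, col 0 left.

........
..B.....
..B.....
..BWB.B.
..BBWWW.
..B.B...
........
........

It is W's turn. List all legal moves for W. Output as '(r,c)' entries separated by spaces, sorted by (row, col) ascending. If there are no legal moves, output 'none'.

Answer: (1,1) (2,3) (2,4) (2,6) (2,7) (3,1) (3,5) (4,1) (5,1) (5,3) (6,3) (6,4)

Derivation:
(0,1): no bracket -> illegal
(0,2): no bracket -> illegal
(0,3): no bracket -> illegal
(1,1): flips 1 -> legal
(1,3): no bracket -> illegal
(2,1): no bracket -> illegal
(2,3): flips 1 -> legal
(2,4): flips 1 -> legal
(2,5): no bracket -> illegal
(2,6): flips 1 -> legal
(2,7): flips 1 -> legal
(3,1): flips 1 -> legal
(3,5): flips 1 -> legal
(3,7): no bracket -> illegal
(4,1): flips 2 -> legal
(4,7): no bracket -> illegal
(5,1): flips 1 -> legal
(5,3): flips 1 -> legal
(5,5): no bracket -> illegal
(6,1): no bracket -> illegal
(6,2): no bracket -> illegal
(6,3): flips 1 -> legal
(6,4): flips 1 -> legal
(6,5): no bracket -> illegal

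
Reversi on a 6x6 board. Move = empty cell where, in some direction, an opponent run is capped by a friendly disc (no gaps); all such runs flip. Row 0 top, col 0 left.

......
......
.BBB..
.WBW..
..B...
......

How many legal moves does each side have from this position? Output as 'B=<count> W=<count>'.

-- B to move --
(2,0): flips 1 -> legal
(2,4): flips 1 -> legal
(3,0): flips 1 -> legal
(3,4): flips 1 -> legal
(4,0): flips 1 -> legal
(4,1): flips 1 -> legal
(4,3): flips 1 -> legal
(4,4): flips 1 -> legal
B mobility = 8
-- W to move --
(1,0): no bracket -> illegal
(1,1): flips 2 -> legal
(1,2): no bracket -> illegal
(1,3): flips 2 -> legal
(1,4): no bracket -> illegal
(2,0): no bracket -> illegal
(2,4): no bracket -> illegal
(3,0): no bracket -> illegal
(3,4): no bracket -> illegal
(4,1): no bracket -> illegal
(4,3): no bracket -> illegal
(5,1): flips 1 -> legal
(5,2): no bracket -> illegal
(5,3): flips 1 -> legal
W mobility = 4

Answer: B=8 W=4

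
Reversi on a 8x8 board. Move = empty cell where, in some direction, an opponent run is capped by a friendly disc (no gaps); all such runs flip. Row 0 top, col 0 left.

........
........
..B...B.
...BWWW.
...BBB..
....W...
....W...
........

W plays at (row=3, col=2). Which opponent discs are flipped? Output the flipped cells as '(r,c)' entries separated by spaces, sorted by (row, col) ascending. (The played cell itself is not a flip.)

Dir NW: first cell '.' (not opp) -> no flip
Dir N: opp run (2,2), next='.' -> no flip
Dir NE: first cell '.' (not opp) -> no flip
Dir W: first cell '.' (not opp) -> no flip
Dir E: opp run (3,3) capped by W -> flip
Dir SW: first cell '.' (not opp) -> no flip
Dir S: first cell '.' (not opp) -> no flip
Dir SE: opp run (4,3) capped by W -> flip

Answer: (3,3) (4,3)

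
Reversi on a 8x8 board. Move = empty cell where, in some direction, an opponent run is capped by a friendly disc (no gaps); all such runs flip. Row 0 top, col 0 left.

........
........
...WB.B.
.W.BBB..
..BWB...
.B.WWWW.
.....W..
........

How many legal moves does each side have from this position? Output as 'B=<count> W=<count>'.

Answer: B=9 W=6

Derivation:
-- B to move --
(1,2): flips 1 -> legal
(1,3): flips 1 -> legal
(1,4): no bracket -> illegal
(2,0): flips 1 -> legal
(2,1): no bracket -> illegal
(2,2): flips 1 -> legal
(3,0): no bracket -> illegal
(3,2): no bracket -> illegal
(4,0): no bracket -> illegal
(4,1): no bracket -> illegal
(4,5): no bracket -> illegal
(4,6): no bracket -> illegal
(4,7): no bracket -> illegal
(5,2): flips 1 -> legal
(5,7): no bracket -> illegal
(6,2): flips 1 -> legal
(6,3): flips 2 -> legal
(6,4): flips 2 -> legal
(6,6): flips 1 -> legal
(6,7): no bracket -> illegal
(7,4): no bracket -> illegal
(7,5): no bracket -> illegal
(7,6): no bracket -> illegal
B mobility = 9
-- W to move --
(1,3): no bracket -> illegal
(1,4): flips 3 -> legal
(1,5): no bracket -> illegal
(1,6): no bracket -> illegal
(1,7): flips 3 -> legal
(2,2): flips 2 -> legal
(2,5): flips 2 -> legal
(2,7): no bracket -> illegal
(3,2): no bracket -> illegal
(3,6): no bracket -> illegal
(3,7): no bracket -> illegal
(4,0): no bracket -> illegal
(4,1): flips 1 -> legal
(4,5): flips 2 -> legal
(4,6): no bracket -> illegal
(5,0): no bracket -> illegal
(5,2): no bracket -> illegal
(6,0): no bracket -> illegal
(6,1): no bracket -> illegal
(6,2): no bracket -> illegal
W mobility = 6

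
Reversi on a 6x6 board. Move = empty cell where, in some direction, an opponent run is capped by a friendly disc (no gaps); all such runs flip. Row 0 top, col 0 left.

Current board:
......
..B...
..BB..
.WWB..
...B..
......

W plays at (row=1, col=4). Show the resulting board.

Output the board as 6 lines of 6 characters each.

Answer: ......
..B.W.
..BW..
.WWB..
...B..
......

Derivation:
Place W at (1,4); scan 8 dirs for brackets.
Dir NW: first cell '.' (not opp) -> no flip
Dir N: first cell '.' (not opp) -> no flip
Dir NE: first cell '.' (not opp) -> no flip
Dir W: first cell '.' (not opp) -> no flip
Dir E: first cell '.' (not opp) -> no flip
Dir SW: opp run (2,3) capped by W -> flip
Dir S: first cell '.' (not opp) -> no flip
Dir SE: first cell '.' (not opp) -> no flip
All flips: (2,3)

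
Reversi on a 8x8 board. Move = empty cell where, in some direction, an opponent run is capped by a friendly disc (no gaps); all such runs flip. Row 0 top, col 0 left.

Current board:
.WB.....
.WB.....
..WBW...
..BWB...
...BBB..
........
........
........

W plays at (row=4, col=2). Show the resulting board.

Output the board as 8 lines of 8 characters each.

Answer: .WB.....
.WB.....
..WBW...
..WWB...
..WBBB..
........
........
........

Derivation:
Place W at (4,2); scan 8 dirs for brackets.
Dir NW: first cell '.' (not opp) -> no flip
Dir N: opp run (3,2) capped by W -> flip
Dir NE: first cell 'W' (not opp) -> no flip
Dir W: first cell '.' (not opp) -> no flip
Dir E: opp run (4,3) (4,4) (4,5), next='.' -> no flip
Dir SW: first cell '.' (not opp) -> no flip
Dir S: first cell '.' (not opp) -> no flip
Dir SE: first cell '.' (not opp) -> no flip
All flips: (3,2)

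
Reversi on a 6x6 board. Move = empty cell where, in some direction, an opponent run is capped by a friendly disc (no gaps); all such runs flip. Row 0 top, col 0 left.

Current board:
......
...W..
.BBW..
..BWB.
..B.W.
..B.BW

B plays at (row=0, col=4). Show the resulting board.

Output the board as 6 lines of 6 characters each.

Place B at (0,4); scan 8 dirs for brackets.
Dir NW: edge -> no flip
Dir N: edge -> no flip
Dir NE: edge -> no flip
Dir W: first cell '.' (not opp) -> no flip
Dir E: first cell '.' (not opp) -> no flip
Dir SW: opp run (1,3) capped by B -> flip
Dir S: first cell '.' (not opp) -> no flip
Dir SE: first cell '.' (not opp) -> no flip
All flips: (1,3)

Answer: ....B.
...B..
.BBW..
..BWB.
..B.W.
..B.BW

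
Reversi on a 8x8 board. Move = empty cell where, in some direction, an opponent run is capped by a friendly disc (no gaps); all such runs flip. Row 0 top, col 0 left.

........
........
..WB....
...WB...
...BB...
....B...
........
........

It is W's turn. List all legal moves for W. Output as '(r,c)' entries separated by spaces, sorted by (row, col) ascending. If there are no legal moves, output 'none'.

Answer: (1,3) (2,4) (3,5) (5,3) (5,5)

Derivation:
(1,2): no bracket -> illegal
(1,3): flips 1 -> legal
(1,4): no bracket -> illegal
(2,4): flips 1 -> legal
(2,5): no bracket -> illegal
(3,2): no bracket -> illegal
(3,5): flips 1 -> legal
(4,2): no bracket -> illegal
(4,5): no bracket -> illegal
(5,2): no bracket -> illegal
(5,3): flips 1 -> legal
(5,5): flips 1 -> legal
(6,3): no bracket -> illegal
(6,4): no bracket -> illegal
(6,5): no bracket -> illegal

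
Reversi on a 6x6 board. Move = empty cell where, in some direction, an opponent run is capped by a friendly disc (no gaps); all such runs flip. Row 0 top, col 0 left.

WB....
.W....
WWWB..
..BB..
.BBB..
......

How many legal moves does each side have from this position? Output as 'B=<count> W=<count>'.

-- B to move --
(0,2): no bracket -> illegal
(1,0): flips 1 -> legal
(1,2): flips 1 -> legal
(1,3): no bracket -> illegal
(3,0): no bracket -> illegal
(3,1): flips 2 -> legal
B mobility = 3
-- W to move --
(0,2): flips 1 -> legal
(1,0): no bracket -> illegal
(1,2): no bracket -> illegal
(1,3): no bracket -> illegal
(1,4): no bracket -> illegal
(2,4): flips 1 -> legal
(3,0): no bracket -> illegal
(3,1): no bracket -> illegal
(3,4): no bracket -> illegal
(4,0): no bracket -> illegal
(4,4): flips 1 -> legal
(5,0): no bracket -> illegal
(5,1): no bracket -> illegal
(5,2): flips 2 -> legal
(5,3): no bracket -> illegal
(5,4): flips 2 -> legal
W mobility = 5

Answer: B=3 W=5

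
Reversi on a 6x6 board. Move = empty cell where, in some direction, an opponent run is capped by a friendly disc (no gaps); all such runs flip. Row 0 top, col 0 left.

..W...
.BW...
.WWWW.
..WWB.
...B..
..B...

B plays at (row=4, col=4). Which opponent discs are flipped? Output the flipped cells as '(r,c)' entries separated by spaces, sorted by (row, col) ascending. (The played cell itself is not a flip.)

Dir NW: opp run (3,3) (2,2) capped by B -> flip
Dir N: first cell 'B' (not opp) -> no flip
Dir NE: first cell '.' (not opp) -> no flip
Dir W: first cell 'B' (not opp) -> no flip
Dir E: first cell '.' (not opp) -> no flip
Dir SW: first cell '.' (not opp) -> no flip
Dir S: first cell '.' (not opp) -> no flip
Dir SE: first cell '.' (not opp) -> no flip

Answer: (2,2) (3,3)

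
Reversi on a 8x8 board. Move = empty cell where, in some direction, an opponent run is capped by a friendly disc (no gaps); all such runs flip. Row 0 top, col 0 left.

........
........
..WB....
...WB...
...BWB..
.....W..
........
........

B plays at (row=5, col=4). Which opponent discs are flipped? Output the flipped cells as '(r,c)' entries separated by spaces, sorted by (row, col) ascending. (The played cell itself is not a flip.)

Answer: (4,4)

Derivation:
Dir NW: first cell 'B' (not opp) -> no flip
Dir N: opp run (4,4) capped by B -> flip
Dir NE: first cell 'B' (not opp) -> no flip
Dir W: first cell '.' (not opp) -> no flip
Dir E: opp run (5,5), next='.' -> no flip
Dir SW: first cell '.' (not opp) -> no flip
Dir S: first cell '.' (not opp) -> no flip
Dir SE: first cell '.' (not opp) -> no flip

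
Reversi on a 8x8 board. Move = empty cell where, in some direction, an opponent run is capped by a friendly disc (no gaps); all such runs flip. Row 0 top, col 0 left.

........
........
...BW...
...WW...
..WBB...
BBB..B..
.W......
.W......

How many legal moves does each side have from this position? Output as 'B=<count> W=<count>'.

-- B to move --
(1,3): no bracket -> illegal
(1,4): flips 2 -> legal
(1,5): flips 3 -> legal
(2,2): flips 1 -> legal
(2,5): flips 2 -> legal
(3,1): no bracket -> illegal
(3,2): flips 1 -> legal
(3,5): no bracket -> illegal
(4,1): flips 1 -> legal
(4,5): flips 1 -> legal
(5,3): no bracket -> illegal
(6,0): no bracket -> illegal
(6,2): no bracket -> illegal
(7,0): flips 1 -> legal
(7,2): flips 1 -> legal
B mobility = 9
-- W to move --
(1,2): flips 1 -> legal
(1,3): flips 1 -> legal
(1,4): no bracket -> illegal
(2,2): flips 1 -> legal
(3,2): no bracket -> illegal
(3,5): no bracket -> illegal
(4,0): no bracket -> illegal
(4,1): flips 1 -> legal
(4,5): flips 2 -> legal
(4,6): no bracket -> illegal
(5,3): flips 1 -> legal
(5,4): flips 1 -> legal
(5,6): no bracket -> illegal
(6,0): flips 1 -> legal
(6,2): flips 1 -> legal
(6,3): no bracket -> illegal
(6,4): no bracket -> illegal
(6,5): no bracket -> illegal
(6,6): flips 2 -> legal
W mobility = 10

Answer: B=9 W=10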